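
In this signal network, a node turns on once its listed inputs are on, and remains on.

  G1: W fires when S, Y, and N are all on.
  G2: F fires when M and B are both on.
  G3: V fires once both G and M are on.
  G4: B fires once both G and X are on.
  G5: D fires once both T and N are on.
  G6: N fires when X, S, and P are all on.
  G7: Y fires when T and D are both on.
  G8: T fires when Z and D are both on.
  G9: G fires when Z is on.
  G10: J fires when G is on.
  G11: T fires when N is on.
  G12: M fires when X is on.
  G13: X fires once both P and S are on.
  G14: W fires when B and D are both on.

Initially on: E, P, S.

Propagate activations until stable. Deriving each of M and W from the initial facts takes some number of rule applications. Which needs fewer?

M

M: G13: P and S on → X on. X is on, so M fires (G12). [2 rule applications]
W: P and S are on, so X fires (G13). G6: X, S, and P on → N on. G11: N on → T on. G5: T and N on → D on. G7: T and D on → Y on. S, Y, and N are on, so W fires (G1). [6 rule applications]
M needs fewer.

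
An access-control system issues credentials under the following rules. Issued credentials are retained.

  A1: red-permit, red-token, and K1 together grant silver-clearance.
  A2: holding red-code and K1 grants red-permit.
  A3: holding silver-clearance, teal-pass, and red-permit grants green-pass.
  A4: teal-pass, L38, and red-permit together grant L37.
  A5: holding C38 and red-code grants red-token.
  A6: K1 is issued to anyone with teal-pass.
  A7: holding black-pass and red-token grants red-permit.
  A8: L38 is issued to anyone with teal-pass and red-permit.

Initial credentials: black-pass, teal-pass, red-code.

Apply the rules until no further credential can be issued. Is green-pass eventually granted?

green-pass would need silver-clearance, teal-pass, and red-permit (A3), but silver-clearance is never granted.

No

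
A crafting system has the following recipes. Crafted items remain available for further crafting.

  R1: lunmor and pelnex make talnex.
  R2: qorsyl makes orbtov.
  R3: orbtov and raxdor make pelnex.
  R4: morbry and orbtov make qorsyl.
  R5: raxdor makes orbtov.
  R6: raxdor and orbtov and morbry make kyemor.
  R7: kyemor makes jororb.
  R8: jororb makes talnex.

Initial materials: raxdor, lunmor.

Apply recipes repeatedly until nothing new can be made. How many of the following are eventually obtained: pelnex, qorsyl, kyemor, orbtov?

Using R5, raxdor makes orbtov.
orbtov and raxdor → pelnex (R3).
pelnex: reached.
qorsyl would need morbry and orbtov (R4), but morbry is never obtained.
kyemor would need raxdor, orbtov, and morbry (R6), but morbry is never obtained.
orbtov: reached.
Reached: pelnex and orbtov — 2 of the 4.

2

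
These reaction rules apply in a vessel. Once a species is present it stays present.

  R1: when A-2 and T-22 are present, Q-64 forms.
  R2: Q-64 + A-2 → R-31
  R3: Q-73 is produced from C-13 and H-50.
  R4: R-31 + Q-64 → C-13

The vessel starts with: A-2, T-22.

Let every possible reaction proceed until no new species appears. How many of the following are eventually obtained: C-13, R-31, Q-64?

A-2 and T-22 present → Q-64 forms (R1).
Q-64 and A-2 present → R-31 forms (R2).
R-31 and Q-64 present → C-13 forms (R4).
C-13: reached.
R-31: reached.
Q-64: reached.
All 3 are reached.

3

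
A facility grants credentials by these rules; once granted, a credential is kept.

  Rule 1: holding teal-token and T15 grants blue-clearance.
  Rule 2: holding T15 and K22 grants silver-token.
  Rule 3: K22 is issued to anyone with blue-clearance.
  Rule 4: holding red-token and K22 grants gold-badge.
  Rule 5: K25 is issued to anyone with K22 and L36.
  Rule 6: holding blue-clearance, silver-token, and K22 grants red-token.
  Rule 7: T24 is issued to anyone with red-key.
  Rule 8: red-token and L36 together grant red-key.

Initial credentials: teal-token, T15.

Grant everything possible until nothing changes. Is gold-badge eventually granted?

Holding teal-token and T15 grants blue-clearance (Rule 1).
Holding blue-clearance grants K22 (Rule 3).
Holding T15 and K22 grants silver-token (Rule 2).
Holding blue-clearance, silver-token, and K22 grants red-token (Rule 6).
Holding red-token and K22 grants gold-badge (Rule 4).

Yes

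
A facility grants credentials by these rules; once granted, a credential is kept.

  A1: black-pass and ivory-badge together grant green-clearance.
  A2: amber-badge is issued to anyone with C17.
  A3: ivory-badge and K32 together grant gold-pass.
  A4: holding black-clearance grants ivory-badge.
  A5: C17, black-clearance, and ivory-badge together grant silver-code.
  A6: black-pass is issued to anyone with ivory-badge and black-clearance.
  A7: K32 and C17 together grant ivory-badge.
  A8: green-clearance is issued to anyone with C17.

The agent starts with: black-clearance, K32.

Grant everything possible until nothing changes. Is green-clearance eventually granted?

Holding black-clearance grants ivory-badge (A4).
Holding ivory-badge and black-clearance grants black-pass (A6).
Holding black-pass and ivory-badge grants green-clearance (A1).

Yes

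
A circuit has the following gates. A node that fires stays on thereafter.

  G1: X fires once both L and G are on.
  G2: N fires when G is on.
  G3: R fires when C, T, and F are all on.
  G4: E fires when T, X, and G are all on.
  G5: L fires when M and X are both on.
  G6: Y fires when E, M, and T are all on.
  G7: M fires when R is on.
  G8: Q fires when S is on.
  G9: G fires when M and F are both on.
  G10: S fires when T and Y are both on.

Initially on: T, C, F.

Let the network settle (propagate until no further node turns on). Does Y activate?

No

Y would need E, M, and T (G6), but E never turns on.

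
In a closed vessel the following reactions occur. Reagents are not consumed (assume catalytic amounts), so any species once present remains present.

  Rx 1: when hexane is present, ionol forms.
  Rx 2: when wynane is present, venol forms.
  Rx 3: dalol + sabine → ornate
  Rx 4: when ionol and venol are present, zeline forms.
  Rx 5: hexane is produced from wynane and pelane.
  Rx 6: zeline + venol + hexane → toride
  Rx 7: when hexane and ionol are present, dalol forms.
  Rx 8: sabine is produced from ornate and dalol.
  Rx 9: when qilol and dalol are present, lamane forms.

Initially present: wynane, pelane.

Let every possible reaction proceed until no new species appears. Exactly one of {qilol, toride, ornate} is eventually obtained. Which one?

wynane and pelane present → hexane forms (Rx 5).
wynane present → venol forms (Rx 2).
hexane present → ionol forms (Rx 1).
ionol and venol present → zeline forms (Rx 4).
zeline, venol, and hexane present → toride forms (Rx 6).
ornate would need dalol and sabine (Rx 3), but sabine never forms. No rule produces qilol, and it is not given.

toride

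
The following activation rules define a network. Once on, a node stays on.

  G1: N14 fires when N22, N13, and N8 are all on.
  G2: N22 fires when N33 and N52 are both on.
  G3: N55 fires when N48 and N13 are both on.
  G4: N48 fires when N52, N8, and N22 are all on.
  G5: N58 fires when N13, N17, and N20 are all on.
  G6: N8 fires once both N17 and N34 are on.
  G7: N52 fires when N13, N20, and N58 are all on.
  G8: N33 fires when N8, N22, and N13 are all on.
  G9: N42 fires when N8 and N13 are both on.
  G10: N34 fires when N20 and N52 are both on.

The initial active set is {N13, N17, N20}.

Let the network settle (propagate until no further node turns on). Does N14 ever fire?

No

N14 would need N22, N13, and N8 (G1), but N22 never turns on.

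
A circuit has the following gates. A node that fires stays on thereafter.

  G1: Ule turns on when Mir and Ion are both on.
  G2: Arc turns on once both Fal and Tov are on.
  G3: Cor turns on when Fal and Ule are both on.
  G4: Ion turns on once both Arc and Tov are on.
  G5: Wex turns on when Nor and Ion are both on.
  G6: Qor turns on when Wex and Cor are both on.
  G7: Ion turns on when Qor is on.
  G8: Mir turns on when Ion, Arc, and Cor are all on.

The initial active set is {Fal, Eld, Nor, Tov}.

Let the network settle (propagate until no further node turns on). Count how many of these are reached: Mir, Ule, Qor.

Mir would need Ion, Arc, and Cor (G8), but Cor never turns on.
Ule would need Mir and Ion (G1), but Mir never turns on.
Qor would need Wex and Cor (G6), but Cor never turns on.
None of the 3 are reached.

0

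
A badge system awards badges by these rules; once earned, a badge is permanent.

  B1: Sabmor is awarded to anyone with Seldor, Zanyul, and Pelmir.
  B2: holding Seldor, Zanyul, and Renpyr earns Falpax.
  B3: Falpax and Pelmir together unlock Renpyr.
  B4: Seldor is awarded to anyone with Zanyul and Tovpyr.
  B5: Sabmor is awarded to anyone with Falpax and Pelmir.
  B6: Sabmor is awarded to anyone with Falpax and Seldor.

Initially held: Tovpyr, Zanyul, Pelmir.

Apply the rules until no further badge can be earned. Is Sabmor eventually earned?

With Zanyul and Tovpyr, Seldor is earned (B4).
With Seldor, Zanyul, and Pelmir, Sabmor is earned (B1).

Yes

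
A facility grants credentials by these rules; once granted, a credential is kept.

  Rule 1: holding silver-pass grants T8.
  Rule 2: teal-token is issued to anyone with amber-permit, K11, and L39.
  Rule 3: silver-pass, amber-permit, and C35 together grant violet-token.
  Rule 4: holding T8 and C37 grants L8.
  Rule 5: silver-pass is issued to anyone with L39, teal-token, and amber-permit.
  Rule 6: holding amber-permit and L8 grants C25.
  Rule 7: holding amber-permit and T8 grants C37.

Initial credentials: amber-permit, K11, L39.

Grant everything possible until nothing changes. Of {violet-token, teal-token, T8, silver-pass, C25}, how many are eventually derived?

Holding amber-permit, K11, and L39 grants teal-token (Rule 2).
Holding L39, teal-token, and amber-permit grants silver-pass (Rule 5).
Holding silver-pass grants T8 (Rule 1).
Holding amber-permit and T8 grants C37 (Rule 7).
Holding T8 and C37 grants L8 (Rule 4).
Holding amber-permit and L8 grants C25 (Rule 6).
violet-token would need silver-pass, amber-permit, and C35 (Rule 3), but C35 is never granted.
teal-token: reached.
T8: reached.
silver-pass: reached.
C25: reached.
Reached: teal-token, T8, silver-pass, and C25 — 4 of the 5.

4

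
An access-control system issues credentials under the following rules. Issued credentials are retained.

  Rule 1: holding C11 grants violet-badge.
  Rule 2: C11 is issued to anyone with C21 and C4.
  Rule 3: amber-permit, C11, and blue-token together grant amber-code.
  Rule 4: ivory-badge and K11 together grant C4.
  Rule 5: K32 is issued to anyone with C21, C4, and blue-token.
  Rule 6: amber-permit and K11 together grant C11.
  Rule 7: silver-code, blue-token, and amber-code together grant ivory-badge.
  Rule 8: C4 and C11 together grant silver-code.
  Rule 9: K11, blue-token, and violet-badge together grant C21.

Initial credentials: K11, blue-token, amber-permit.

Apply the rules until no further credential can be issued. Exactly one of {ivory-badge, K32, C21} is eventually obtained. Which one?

Holding amber-permit and K11 grants C11 (Rule 6).
Holding C11 grants violet-badge (Rule 1).
Holding K11, blue-token, and violet-badge grants C21 (Rule 9).
K32 would need C21, C4, and blue-token (Rule 5), but C4 is never granted. ivory-badge would need silver-code, blue-token, and amber-code (Rule 7), but silver-code is never granted.

C21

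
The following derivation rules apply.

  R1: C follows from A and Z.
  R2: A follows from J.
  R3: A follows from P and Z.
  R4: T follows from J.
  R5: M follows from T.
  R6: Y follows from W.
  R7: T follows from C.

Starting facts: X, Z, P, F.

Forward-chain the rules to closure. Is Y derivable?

No

Y would need W (R6), but W is never established.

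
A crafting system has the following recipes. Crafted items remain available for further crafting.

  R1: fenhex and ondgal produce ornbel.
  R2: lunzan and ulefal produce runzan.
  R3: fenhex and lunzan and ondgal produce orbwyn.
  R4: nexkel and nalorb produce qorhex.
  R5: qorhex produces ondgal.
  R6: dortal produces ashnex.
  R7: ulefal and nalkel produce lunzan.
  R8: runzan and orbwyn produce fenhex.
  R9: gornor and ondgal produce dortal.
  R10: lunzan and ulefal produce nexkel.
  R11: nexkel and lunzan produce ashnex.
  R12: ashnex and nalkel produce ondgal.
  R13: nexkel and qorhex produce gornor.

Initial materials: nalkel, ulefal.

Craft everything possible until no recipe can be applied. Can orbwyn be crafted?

No

orbwyn would need fenhex, lunzan, and ondgal (R3), but fenhex is never obtained.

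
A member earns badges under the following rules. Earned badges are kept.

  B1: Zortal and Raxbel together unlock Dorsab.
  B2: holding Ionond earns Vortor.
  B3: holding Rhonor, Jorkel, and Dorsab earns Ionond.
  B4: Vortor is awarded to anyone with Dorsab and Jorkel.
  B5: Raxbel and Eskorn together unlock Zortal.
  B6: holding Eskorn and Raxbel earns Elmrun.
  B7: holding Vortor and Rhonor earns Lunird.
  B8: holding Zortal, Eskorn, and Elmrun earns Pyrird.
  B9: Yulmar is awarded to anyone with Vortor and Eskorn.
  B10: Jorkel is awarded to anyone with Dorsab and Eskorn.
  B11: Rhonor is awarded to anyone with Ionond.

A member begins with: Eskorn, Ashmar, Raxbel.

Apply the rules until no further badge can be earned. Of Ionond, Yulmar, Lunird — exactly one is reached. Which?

With Raxbel and Eskorn, Zortal is earned (B5).
With Zortal and Raxbel, Dorsab is earned (B1).
With Dorsab and Eskorn, Jorkel is earned (B10).
With Dorsab and Jorkel, Vortor is earned (B4).
With Vortor and Eskorn, Yulmar is earned (B9).
Lunird would need Vortor and Rhonor (B7), but Rhonor is never earned. Ionond would need Rhonor, Jorkel, and Dorsab (B3), but Rhonor is never earned.

Yulmar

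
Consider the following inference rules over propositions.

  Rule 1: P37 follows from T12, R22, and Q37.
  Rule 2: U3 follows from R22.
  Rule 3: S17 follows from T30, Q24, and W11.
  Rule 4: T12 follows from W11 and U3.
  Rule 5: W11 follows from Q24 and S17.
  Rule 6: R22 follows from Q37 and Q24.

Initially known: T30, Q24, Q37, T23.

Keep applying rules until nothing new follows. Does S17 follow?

No

S17 would need T30, Q24, and W11 (Rule 3), but W11 is never established.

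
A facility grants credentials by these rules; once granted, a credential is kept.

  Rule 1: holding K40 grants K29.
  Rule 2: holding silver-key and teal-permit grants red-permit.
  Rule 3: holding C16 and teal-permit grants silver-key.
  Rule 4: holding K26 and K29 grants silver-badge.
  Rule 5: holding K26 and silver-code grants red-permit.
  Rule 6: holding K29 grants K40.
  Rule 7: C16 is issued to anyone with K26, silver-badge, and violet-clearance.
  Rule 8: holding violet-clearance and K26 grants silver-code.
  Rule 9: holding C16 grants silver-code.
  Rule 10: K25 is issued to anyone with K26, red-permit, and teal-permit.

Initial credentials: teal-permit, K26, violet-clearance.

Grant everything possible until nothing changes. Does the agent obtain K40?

K40 would need K29 (Rule 6), but K29 is never granted.

No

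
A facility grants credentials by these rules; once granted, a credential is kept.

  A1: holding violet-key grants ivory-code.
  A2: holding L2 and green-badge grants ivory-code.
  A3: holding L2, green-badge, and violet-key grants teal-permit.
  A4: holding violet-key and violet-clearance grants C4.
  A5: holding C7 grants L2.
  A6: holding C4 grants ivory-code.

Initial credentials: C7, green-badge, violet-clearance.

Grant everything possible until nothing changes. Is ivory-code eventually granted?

Yes

Holding C7 grants L2 (A5).
Holding L2 and green-badge grants ivory-code (A2).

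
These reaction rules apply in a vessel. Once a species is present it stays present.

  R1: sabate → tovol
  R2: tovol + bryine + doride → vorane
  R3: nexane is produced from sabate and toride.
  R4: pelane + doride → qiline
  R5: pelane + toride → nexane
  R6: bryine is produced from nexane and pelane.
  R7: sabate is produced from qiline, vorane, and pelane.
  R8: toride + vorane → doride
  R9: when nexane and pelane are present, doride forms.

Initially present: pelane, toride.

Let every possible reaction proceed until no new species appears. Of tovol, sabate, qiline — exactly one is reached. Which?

qiline

pelane and toride present → nexane forms (R5).
nexane and pelane present → doride forms (R9).
pelane and doride present → qiline forms (R4).
sabate would need qiline, vorane, and pelane (R7), but vorane never forms. tovol would need sabate (R1), but sabate never forms.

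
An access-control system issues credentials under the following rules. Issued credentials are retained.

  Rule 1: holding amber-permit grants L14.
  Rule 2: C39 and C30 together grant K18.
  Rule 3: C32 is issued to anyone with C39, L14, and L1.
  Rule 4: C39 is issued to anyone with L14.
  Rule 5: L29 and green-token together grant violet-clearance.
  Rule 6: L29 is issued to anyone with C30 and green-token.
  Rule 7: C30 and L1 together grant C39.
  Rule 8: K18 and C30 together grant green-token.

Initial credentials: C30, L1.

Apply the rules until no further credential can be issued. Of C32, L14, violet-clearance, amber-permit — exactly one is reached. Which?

violet-clearance

Holding C30 and L1 grants C39 (Rule 7).
Holding C39 and C30 grants K18 (Rule 2).
Holding K18 and C30 grants green-token (Rule 8).
Holding C30 and green-token grants L29 (Rule 6).
Holding L29 and green-token grants violet-clearance (Rule 5).
C32 would need C39, L14, and L1 (Rule 3), but L14 is never granted. No rule produces amber-permit, and it is not given. L14 would need amber-permit (Rule 1), but amber-permit is never granted.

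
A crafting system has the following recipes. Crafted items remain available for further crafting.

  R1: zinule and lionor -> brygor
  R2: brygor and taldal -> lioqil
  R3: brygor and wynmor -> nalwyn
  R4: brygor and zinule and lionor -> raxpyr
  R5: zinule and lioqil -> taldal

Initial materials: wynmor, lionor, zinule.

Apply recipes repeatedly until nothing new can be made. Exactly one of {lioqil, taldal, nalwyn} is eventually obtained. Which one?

zinule and lionor -> brygor (R1).
Using R3, brygor and wynmor make nalwyn.
taldal would need zinule and lioqil (R5), but lioqil is never obtained. lioqil would need brygor and taldal (R2), but taldal is never obtained.

nalwyn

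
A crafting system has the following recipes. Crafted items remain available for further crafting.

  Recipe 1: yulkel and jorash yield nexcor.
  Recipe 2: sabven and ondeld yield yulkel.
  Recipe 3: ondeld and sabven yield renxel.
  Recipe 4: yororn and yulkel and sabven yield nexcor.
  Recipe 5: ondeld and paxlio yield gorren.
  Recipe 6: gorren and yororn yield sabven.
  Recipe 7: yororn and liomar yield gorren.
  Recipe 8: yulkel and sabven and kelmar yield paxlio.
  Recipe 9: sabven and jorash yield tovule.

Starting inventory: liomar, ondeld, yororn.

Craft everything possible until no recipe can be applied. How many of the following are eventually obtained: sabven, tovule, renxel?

yororn and liomar → gorren (Recipe 7).
gorren and yororn → sabven (Recipe 6).
ondeld and sabven → renxel (Recipe 3).
sabven: reached.
tovule would need sabven and jorash (Recipe 9), but jorash is never obtained.
renxel: reached.
Reached: sabven and renxel — 2 of the 3.

2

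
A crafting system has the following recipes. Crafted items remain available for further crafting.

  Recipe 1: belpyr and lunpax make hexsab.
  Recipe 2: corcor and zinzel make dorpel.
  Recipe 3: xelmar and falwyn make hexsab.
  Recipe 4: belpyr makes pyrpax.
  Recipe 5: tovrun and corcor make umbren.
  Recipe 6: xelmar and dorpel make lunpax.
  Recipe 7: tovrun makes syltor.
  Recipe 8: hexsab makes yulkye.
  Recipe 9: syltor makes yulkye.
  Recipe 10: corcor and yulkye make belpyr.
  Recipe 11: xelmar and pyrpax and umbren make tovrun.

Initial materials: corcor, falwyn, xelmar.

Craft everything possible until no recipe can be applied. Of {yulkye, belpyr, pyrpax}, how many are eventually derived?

3

Using Recipe 3, xelmar and falwyn make hexsab.
hexsab → yulkye (Recipe 8).
corcor and yulkye → belpyr (Recipe 10).
Using Recipe 4, belpyr makes pyrpax.
yulkye: reached.
belpyr: reached.
pyrpax: reached.
All 3 are reached.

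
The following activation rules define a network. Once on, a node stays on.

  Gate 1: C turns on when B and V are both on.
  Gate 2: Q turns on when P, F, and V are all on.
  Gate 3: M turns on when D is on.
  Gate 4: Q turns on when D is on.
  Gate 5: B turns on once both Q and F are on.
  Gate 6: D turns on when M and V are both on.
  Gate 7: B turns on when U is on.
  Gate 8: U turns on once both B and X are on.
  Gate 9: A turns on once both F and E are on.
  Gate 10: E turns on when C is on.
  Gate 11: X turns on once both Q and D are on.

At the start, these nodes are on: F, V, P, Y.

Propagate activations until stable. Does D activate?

D would need M and V (Gate 6), but M never turns on.

No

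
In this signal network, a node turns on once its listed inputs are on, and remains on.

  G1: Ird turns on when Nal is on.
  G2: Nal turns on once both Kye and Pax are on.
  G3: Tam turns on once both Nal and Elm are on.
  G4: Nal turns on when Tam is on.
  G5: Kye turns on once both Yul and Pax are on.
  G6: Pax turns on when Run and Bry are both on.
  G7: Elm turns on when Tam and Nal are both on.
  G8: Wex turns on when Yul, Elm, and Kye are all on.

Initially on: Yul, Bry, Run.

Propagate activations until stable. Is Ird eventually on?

Yes

G6: Run and Bry on → Pax on.
G5: Yul and Pax on → Kye on.
Kye and Pax are on, so Nal turns on (G2).
Nal is on, so Ird turns on (G1).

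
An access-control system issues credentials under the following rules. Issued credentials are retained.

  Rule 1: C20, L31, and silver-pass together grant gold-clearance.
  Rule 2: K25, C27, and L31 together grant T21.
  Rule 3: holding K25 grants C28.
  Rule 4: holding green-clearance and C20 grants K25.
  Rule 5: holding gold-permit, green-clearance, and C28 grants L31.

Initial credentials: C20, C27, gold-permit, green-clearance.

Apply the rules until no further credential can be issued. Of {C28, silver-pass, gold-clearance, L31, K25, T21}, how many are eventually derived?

4

Holding green-clearance and C20 grants K25 (Rule 4).
Holding K25 grants C28 (Rule 3).
Holding gold-permit, green-clearance, and C28 grants L31 (Rule 5).
Holding K25, C27, and L31 grants T21 (Rule 2).
C28: reached.
No rule produces silver-pass, and it is not given.
gold-clearance would need C20, L31, and silver-pass (Rule 1), but silver-pass is never granted.
L31: reached.
K25: reached.
T21: reached.
Reached: C28, L31, K25, and T21 — 4 of the 6.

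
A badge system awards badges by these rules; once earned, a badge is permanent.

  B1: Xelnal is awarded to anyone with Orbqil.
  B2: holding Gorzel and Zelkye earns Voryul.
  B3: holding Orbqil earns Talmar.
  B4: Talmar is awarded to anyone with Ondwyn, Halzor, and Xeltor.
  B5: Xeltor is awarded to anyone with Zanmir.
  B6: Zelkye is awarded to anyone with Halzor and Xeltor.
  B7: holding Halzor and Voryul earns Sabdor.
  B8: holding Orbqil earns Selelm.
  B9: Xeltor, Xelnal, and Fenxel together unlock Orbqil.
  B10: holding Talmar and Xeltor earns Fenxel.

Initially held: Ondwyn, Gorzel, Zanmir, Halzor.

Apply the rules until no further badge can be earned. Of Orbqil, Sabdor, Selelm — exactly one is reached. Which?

Sabdor

With Zanmir, Xeltor is earned (B5).
With Halzor and Xeltor, Zelkye is earned (B6).
With Gorzel and Zelkye, Voryul is earned (B2).
With Halzor and Voryul, Sabdor is earned (B7).
Selelm would need Orbqil (B8), but Orbqil is never earned. Orbqil would need Xeltor, Xelnal, and Fenxel (B9), but Xelnal is never earned.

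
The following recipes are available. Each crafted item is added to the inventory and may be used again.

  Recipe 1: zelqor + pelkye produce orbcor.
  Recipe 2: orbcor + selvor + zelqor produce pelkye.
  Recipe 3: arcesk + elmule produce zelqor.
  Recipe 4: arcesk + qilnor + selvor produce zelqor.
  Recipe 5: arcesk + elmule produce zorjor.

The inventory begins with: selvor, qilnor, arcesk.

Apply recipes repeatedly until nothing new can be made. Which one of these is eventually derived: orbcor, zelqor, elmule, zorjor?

zelqor

arcesk + qilnor + selvor → zelqor (Recipe 4).
zorjor would need arcesk and elmule (Recipe 5), but elmule is never obtained. orbcor would need zelqor and pelkye (Recipe 1), but pelkye is never obtained. No rule produces elmule, and it is not given.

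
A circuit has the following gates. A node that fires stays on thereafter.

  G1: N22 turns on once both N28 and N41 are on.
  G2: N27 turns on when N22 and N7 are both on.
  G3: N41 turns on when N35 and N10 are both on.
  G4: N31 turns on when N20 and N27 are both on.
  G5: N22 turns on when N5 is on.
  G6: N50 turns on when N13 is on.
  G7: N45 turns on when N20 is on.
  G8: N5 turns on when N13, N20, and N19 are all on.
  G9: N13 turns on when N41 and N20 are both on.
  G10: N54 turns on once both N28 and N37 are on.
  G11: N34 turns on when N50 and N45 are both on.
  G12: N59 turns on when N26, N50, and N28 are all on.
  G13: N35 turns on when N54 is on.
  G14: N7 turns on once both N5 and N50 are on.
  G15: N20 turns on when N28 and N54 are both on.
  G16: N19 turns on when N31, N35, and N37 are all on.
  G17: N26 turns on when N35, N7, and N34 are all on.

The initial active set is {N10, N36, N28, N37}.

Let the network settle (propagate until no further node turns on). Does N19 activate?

No

N19 would need N31, N35, and N37 (G16), but N31 never turns on.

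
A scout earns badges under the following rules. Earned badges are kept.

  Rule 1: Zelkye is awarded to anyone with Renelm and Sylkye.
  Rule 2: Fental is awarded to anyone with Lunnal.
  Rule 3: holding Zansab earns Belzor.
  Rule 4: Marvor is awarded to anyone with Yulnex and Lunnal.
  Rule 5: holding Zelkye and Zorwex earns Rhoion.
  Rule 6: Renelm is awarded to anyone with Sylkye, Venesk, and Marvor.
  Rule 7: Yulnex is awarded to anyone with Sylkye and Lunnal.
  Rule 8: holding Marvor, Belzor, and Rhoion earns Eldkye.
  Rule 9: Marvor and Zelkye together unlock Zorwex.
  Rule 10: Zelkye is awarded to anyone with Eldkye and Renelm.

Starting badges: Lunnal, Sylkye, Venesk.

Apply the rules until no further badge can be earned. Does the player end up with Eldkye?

Eldkye would need Marvor, Belzor, and Rhoion (Rule 8), but Belzor is never earned.

No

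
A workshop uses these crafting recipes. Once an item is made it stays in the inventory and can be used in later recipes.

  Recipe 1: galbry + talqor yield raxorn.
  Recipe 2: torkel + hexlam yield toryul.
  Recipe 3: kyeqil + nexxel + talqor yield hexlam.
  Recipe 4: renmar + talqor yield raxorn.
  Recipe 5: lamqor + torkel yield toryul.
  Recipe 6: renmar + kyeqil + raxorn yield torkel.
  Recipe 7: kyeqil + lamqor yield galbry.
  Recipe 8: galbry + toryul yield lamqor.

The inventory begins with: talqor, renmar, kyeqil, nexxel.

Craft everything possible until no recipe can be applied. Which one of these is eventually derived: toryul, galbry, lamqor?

Using Recipe 3, kyeqil, nexxel, and talqor make hexlam.
Using Recipe 4, renmar and talqor make raxorn.
renmar + kyeqil + raxorn → torkel (Recipe 6).
Using Recipe 2, torkel and hexlam make toryul.
galbry would need kyeqil and lamqor (Recipe 7), but lamqor is never obtained. lamqor would need galbry and toryul (Recipe 8), but galbry is never obtained.

toryul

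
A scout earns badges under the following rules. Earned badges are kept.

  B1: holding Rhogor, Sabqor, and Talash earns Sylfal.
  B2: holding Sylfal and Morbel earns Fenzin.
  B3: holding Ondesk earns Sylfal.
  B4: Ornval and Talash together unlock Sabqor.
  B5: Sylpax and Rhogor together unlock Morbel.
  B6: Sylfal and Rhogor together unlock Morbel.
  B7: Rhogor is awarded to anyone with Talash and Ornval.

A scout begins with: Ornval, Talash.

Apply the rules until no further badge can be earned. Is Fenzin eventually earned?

Yes

With Talash and Ornval, Rhogor is earned (B7).
With Ornval and Talash, Sabqor is earned (B4).
With Rhogor, Sabqor, and Talash, Sylfal is earned (B1).
With Sylfal and Rhogor, Morbel is earned (B6).
With Sylfal and Morbel, Fenzin is earned (B2).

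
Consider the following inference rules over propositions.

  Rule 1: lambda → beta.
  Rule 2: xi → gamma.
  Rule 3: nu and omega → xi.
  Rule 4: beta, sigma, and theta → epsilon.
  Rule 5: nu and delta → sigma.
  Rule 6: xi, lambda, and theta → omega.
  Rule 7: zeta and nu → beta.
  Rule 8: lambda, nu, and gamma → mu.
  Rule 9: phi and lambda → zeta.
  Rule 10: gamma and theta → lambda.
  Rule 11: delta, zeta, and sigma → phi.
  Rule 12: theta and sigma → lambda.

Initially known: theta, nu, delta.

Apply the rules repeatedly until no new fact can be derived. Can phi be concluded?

phi would need delta, zeta, and sigma (Rule 11), but zeta is never established.

No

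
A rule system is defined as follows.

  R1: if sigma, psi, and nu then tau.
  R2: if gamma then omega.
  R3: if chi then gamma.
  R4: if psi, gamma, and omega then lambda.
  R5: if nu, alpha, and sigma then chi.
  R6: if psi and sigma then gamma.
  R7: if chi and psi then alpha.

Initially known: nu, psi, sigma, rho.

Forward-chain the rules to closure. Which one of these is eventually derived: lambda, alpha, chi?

lambda

psi and sigma hold, so gamma follows (R6).
gamma holds, so omega follows (R2).
From psi, gamma, and omega, R4 gives lambda.
chi would need nu, alpha, and sigma (R5), but alpha is never established. alpha would need chi and psi (R7), but chi is never established.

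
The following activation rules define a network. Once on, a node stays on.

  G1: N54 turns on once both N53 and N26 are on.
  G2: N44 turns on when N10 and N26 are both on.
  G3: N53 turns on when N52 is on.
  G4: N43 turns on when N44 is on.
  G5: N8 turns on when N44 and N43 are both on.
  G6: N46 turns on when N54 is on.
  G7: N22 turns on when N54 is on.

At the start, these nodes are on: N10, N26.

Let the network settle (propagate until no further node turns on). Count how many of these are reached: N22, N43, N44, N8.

3

N10 and N26 are on, so N44 turns on (G2).
G4: N44 on → N43 on.
G5: N44 and N43 on → N8 on.
N22 would need N54 (G7), but N54 never turns on.
N43: reached.
N44: reached.
N8: reached.
Reached: N43, N44, and N8 — 3 of the 4.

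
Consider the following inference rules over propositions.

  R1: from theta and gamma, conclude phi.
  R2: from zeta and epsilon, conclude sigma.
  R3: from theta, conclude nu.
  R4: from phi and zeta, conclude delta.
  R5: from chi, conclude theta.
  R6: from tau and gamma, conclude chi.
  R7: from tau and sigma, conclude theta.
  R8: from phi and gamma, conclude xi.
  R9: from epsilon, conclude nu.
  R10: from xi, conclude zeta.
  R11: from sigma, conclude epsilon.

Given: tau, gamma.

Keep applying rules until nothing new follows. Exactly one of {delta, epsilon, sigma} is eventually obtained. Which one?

delta

From tau and gamma, R6 gives chi.
chi holds, so theta follows (R5).
theta and gamma hold, so phi follows (R1).
phi and gamma hold, so xi follows (R8).
From xi, R10 gives zeta.
phi and zeta hold, so delta follows (R4).
epsilon would need sigma (R11), but sigma is never established. sigma would need zeta and epsilon (R2), but epsilon is never established.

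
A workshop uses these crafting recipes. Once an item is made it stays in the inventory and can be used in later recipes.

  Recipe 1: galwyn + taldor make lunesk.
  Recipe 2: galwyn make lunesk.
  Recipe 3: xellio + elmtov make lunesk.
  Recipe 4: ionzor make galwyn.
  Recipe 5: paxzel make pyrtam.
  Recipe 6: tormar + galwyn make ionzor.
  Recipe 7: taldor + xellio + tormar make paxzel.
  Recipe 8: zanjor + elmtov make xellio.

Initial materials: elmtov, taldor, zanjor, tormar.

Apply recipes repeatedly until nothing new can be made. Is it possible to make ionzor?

No

ionzor would need tormar and galwyn (Recipe 6), but galwyn is never obtained.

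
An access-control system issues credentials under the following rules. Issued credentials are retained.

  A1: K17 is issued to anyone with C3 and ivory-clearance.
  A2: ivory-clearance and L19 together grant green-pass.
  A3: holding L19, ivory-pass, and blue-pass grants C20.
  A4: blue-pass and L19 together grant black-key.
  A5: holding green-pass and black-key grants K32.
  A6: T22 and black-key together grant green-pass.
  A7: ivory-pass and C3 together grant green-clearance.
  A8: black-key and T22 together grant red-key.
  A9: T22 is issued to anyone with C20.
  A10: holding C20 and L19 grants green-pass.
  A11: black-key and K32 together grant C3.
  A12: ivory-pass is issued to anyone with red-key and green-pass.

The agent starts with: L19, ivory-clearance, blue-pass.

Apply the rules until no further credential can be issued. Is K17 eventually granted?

Holding ivory-clearance and L19 grants green-pass (A2).
Holding blue-pass and L19 grants black-key (A4).
Holding green-pass and black-key grants K32 (A5).
Holding black-key and K32 grants C3 (A11).
Holding C3 and ivory-clearance grants K17 (A1).

Yes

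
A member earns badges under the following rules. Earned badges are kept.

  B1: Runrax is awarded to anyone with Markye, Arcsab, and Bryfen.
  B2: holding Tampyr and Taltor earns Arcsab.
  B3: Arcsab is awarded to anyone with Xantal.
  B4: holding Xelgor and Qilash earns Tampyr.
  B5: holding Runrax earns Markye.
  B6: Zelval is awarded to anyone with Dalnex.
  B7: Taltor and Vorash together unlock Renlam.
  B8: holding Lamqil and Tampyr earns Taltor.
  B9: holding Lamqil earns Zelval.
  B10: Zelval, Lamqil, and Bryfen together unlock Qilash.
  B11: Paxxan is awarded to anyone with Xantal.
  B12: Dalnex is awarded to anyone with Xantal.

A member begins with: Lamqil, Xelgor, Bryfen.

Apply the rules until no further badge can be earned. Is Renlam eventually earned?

No

Renlam would need Taltor and Vorash (B7), but Vorash is never earned.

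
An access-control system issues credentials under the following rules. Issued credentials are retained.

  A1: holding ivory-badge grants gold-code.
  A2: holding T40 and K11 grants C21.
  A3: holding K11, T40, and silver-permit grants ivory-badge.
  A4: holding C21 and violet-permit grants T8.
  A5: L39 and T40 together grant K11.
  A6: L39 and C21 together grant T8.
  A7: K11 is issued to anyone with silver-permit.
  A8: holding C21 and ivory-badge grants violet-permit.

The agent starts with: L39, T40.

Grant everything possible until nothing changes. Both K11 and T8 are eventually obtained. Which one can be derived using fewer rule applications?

K11

K11: Holding L39 and T40 grants K11 (A5). [1 rule application]
T8: Holding L39 and T40 grants K11 (A5). Holding T40 and K11 grants C21 (A2). Holding L39 and C21 grants T8 (A6). [3 rule applications]
K11 needs fewer.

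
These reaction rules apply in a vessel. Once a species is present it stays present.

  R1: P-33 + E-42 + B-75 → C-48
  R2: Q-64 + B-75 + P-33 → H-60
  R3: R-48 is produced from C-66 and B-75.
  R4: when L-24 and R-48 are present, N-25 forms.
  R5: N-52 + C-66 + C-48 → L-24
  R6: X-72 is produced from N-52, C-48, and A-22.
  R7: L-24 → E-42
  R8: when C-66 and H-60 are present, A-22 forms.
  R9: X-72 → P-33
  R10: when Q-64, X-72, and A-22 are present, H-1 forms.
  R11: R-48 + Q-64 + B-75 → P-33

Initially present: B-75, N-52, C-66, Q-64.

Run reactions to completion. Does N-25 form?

N-25 would need L-24 and R-48 (R4), but L-24 never forms.

No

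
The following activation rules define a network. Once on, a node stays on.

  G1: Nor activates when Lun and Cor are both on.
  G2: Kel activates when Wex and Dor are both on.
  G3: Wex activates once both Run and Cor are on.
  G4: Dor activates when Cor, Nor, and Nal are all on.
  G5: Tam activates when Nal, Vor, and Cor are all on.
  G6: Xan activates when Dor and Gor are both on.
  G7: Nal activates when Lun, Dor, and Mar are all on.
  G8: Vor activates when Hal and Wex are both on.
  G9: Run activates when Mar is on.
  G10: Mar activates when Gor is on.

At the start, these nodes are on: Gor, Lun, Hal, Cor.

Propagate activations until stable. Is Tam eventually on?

No

Tam would need Nal, Vor, and Cor (G5), but Nal never turns on.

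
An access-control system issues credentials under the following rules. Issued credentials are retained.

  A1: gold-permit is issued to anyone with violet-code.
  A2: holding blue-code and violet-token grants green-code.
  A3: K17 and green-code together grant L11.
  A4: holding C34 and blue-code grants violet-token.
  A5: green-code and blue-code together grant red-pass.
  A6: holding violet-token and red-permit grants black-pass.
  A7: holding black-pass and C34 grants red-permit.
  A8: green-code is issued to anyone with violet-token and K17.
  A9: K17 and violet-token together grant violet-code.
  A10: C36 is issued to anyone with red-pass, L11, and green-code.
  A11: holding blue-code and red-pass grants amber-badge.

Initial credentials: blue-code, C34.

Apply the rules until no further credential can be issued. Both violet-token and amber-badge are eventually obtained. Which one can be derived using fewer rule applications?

violet-token

violet-token: Holding C34 and blue-code grants violet-token (A4). [1 rule application]
amber-badge: Holding C34 and blue-code grants violet-token (A4). Holding blue-code and violet-token grants green-code (A2). Holding green-code and blue-code grants red-pass (A5). Holding blue-code and red-pass grants amber-badge (A11). [4 rule applications]
violet-token needs fewer.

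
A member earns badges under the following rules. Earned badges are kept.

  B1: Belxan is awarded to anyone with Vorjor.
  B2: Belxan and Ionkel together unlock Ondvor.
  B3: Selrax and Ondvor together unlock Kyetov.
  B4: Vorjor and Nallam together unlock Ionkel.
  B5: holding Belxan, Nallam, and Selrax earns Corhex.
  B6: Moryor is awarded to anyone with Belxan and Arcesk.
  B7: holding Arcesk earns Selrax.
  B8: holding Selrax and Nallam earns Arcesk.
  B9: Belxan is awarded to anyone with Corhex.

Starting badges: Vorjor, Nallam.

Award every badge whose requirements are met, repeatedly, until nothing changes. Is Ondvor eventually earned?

Yes

With Vorjor and Nallam, Ionkel is earned (B4).
With Vorjor, Belxan is earned (B1).
With Belxan and Ionkel, Ondvor is earned (B2).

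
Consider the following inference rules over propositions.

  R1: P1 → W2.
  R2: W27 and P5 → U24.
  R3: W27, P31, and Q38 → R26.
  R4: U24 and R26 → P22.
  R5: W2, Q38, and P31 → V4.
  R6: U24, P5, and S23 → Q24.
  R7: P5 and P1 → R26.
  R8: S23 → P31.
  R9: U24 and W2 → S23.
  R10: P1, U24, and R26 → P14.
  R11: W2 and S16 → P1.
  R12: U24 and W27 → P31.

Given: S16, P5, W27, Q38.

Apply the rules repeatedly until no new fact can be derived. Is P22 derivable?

Yes

W27 and P5 hold, so U24 follows (R2).
From U24 and W27, R12 gives P31.
From W27, P31, and Q38, R3 gives R26.
From U24 and R26, R4 gives P22.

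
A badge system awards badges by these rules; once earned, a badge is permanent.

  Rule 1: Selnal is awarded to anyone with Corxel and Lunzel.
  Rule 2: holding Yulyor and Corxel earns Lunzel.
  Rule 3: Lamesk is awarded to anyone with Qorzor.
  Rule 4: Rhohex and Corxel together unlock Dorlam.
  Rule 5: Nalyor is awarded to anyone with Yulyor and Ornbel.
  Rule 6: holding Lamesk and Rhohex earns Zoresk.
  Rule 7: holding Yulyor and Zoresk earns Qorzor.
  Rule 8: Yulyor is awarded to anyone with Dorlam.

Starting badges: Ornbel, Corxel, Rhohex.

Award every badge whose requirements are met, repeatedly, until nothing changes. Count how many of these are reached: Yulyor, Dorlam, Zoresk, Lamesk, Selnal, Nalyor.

With Rhohex and Corxel, Dorlam is earned (Rule 4).
With Dorlam, Yulyor is earned (Rule 8).
With Yulyor and Corxel, Lunzel is earned (Rule 2).
With Yulyor and Ornbel, Nalyor is earned (Rule 5).
With Corxel and Lunzel, Selnal is earned (Rule 1).
Yulyor: reached.
Dorlam: reached.
Zoresk would need Lamesk and Rhohex (Rule 6), but Lamesk is never earned.
Lamesk would need Qorzor (Rule 3), but Qorzor is never earned.
Selnal: reached.
Nalyor: reached.
Reached: Yulyor, Dorlam, Selnal, and Nalyor — 4 of the 6.

4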